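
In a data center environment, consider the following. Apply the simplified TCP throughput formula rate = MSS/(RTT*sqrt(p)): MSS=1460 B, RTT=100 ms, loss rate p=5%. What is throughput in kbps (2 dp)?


Given: MSS = 1460 bytes, RTT = 100 ms, loss = 5%
RTT in seconds = 100 / 1000 = 0.1
Loss rate = 5% = 0.05
sqrt(loss) = sqrt(0.05) = 0.223606797750
Throughput (bytes/s) = 1460 / (0.1 * 0.223606797750) = 65293.1849
Throughput (kbps) = 65293.1849 * 8 / 1000 = 522.345480 -> 522.35 kbps (2 dp)

522.35


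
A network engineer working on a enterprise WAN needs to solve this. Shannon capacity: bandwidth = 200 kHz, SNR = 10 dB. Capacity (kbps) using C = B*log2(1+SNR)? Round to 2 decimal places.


Given: B = 200 kHz, SNR = 10 dB
SNR linear = 10^(10/10) = 10
1 + SNR = 11
log2(11) = 3.4594316186
C = 200 * 1000 * 3.4594316186 = 691886.3237 bps
C = 691.886324 kbps -> 691.89 kbps (2 dp)

691.89


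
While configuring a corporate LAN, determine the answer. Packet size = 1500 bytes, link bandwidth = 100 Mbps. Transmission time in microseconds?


Given: packet = 1500 bytes, bandwidth = 100 Mbps
Packet in bits = 1500 * 8 = 12000 bits
Bandwidth = 100 * 10^6 = 100000000 bps
Time = 12000 / 100000000 seconds
Time in us = 12000 * 10^6 / 100000000 = 120

120


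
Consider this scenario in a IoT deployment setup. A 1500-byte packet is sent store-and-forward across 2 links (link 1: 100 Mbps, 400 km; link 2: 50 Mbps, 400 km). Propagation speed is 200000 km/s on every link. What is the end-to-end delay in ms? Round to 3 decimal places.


Packet = 1500 bytes = 12000 bits. Store-and-forward: sum (t_trans + t_prop) per link.
Link 1: t_trans = 12000/(100*10^6) s = 0.1200 ms; t_prop = 400/200000 s = 2.0000 ms; subtotal = 2.1200 ms
Link 2: t_trans = 12000/(50*10^6) s = 0.2400 ms; t_prop = 400/200000 s = 2.0000 ms; subtotal = 2.2400 ms
End-to-end = 2.1200 + 2.2400 = 4.3600 ms -> 4.360 ms (3 dp)

4.360


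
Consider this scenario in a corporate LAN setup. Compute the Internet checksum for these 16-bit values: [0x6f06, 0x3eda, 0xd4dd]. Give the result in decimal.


Given words: [0x6f06, 0x3eda, 0xd4dd]
Step 1: Sum all words
Raw sum = 28422 + 16090 + 54493 = 99005
Step 2: Fold carry: (33469 + 1) = 33470
One's complement = ~33470 & 0xFFFF = 32065

32065


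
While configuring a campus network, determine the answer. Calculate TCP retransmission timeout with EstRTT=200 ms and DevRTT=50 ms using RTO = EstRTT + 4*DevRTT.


Given: EstRTT = 200 ms, DevRTT = 50 ms
Timeout = EstRTT + 4 * DevRTT
4 * DevRTT = 4 * 50 = 200
Timeout = 200 + 200 = 400 ms

400


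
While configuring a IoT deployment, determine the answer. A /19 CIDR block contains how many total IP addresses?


Given: CIDR prefix /19
Host bits = 32 - 19 = 13
Total addresses = 2^13 = 8192

8192


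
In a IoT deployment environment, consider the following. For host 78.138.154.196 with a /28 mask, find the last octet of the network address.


Given: IP = 78.138.154.196, prefix = /28
Subnet mask = 255.255.255.240
Last octet of IP: 196
Last octet of mask: 240
Network last octet = 196 AND 240 = 192

192


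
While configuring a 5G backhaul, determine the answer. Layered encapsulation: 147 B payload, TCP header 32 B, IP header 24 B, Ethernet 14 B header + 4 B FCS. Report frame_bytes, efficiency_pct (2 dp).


TCP segment = 147 + 32 = 179 B
IP packet = 179 + 24 = 203 B
Ethernet frame = 203 + 14 + 4 = 221 B
Efficiency = app / frame = 147 / 221 = 0.665158 = 66.5158% -> 66.52% (2 dp)

221, 66.52


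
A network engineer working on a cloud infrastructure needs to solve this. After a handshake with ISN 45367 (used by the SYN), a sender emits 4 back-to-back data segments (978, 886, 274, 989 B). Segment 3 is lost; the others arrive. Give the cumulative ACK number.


SYN uses sequence number 45367; first data byte = ISN + 1 = 45368.
Segment 1: SEQ = 45368, len = 978 B, covers [45368, 46345]
Segment 2: SEQ = 46346, len = 886 B, covers [46346, 47231]
Segment 3: SEQ = 47232, len = 274 B, covers [47232, 47505] [LOST]
Segment 4: SEQ = 47506, len = 989 B, covers [47506, 48494]
In-order data received: bytes [45368, 47231] (segments 1..2).
Segment 3 missing -> gap begins at byte 47232; later segments buffered out of order.
Cumulative ACK = next expected in-order byte = 45368 + 978 + 886 = 47232

47232


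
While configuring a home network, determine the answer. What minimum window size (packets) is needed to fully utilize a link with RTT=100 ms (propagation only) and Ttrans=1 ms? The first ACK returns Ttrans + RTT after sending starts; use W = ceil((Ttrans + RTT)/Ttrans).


Given: Ttrans = 1 ms, RTT = 100 ms (= 2 * Tprop, Tprop = 50 ms)
Time until first ACK returns = Ttrans + RTT = 1 + 100 = 101 ms
Need W * Ttrans >= Ttrans + RTT  ->  W >= (Ttrans + RTT) / Ttrans
(Ttrans + RTT) / Ttrans = 101 / 1 = 101
W_min = ceil(101) = 101

101


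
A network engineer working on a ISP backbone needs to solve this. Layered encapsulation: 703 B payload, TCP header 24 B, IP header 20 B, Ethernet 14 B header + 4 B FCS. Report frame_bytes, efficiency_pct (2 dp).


TCP segment = 703 + 24 = 727 B
IP packet = 727 + 20 = 747 B
Ethernet frame = 747 + 14 + 4 = 765 B
Efficiency = app / frame = 703 / 765 = 0.918954 = 91.8954% -> 91.90% (2 dp)

765, 91.90


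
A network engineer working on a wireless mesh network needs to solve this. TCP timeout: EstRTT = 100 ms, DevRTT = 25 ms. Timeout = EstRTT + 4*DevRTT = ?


Given: EstRTT = 100 ms, DevRTT = 25 ms
Timeout = EstRTT + 4 * DevRTT
4 * DevRTT = 4 * 25 = 100
Timeout = 100 + 100 = 200 ms

200


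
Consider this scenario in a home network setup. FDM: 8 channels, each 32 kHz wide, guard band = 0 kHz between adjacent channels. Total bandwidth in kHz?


Given: 8 channels, 32 kHz each, guard = 0 kHz
Channel bandwidth = 8 * 32 = 256 kHz
Guard bands = 7 gaps * 0 kHz = 0 kHz
Total = 256 + 0 = 256 kHz

256


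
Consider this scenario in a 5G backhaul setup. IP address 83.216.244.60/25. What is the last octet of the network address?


Given: IP = 83.216.244.60, prefix = /25
Subnet mask = 255.255.255.128
Last octet of IP: 60
Last octet of mask: 128
Network last octet = 60 AND 128 = 0

0


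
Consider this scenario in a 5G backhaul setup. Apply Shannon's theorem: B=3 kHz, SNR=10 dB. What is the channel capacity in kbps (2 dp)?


Given: B = 3 kHz, SNR = 10 dB
SNR linear = 10^(10/10) = 10
1 + SNR = 11
log2(11) = 3.4594316186
C = 3 * 1000 * 3.4594316186 = 10378.2949 bps
C = 10.378295 kbps -> 10.38 kbps (2 dp)

10.38


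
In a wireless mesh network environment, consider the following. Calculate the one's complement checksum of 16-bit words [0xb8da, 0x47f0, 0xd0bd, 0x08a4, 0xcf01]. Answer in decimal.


Given words: [0xb8da, 0x47f0, 0xd0bd, 0x08a4, 0xcf01]
Step 1: Sum all words
Raw sum = 47322 + 18416 + 53437 + 2212 + 52993 = 174380
Step 2: Fold carry: (43308 + 2) = 43310
One's complement = ~43310 & 0xFFFF = 22225

22225


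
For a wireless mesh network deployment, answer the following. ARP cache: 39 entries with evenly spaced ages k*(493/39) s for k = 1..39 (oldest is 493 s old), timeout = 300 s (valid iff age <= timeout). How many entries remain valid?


Ages are k * 493/39 s for k = 1..39 (spacing = 12.6410 s).
Entry k is valid iff k * 493/39 <= 300 iff k <= 39 * 300 / 493 = 23.7323
n_valid = floor(23.7323) = 23
(n_stale = 39 - 23 = 16)

23


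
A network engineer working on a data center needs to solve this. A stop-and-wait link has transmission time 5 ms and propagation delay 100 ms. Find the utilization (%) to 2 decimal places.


Given: Ttrans = 5 ms, Tprop = 100 ms
RTT = 2 * Tprop = 2 * 100 = 200 ms
U = Ttrans / (Ttrans + RTT)
U = 5 / (5 + 200)
U = 5 / 205 = 0.02439
U% = 2.44%

2.44


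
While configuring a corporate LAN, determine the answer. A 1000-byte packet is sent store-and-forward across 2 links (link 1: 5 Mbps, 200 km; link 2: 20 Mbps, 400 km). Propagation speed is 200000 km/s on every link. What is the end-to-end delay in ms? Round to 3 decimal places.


Packet = 1000 bytes = 8000 bits. Store-and-forward: sum (t_trans + t_prop) per link.
Link 1: t_trans = 8000/(5*10^6) s = 1.6000 ms; t_prop = 200/200000 s = 1.0000 ms; subtotal = 2.6000 ms
Link 2: t_trans = 8000/(20*10^6) s = 0.4000 ms; t_prop = 400/200000 s = 2.0000 ms; subtotal = 2.4000 ms
End-to-end = 2.6000 + 2.4000 = 5.0000 ms -> 5.000 ms (3 dp)

5.000


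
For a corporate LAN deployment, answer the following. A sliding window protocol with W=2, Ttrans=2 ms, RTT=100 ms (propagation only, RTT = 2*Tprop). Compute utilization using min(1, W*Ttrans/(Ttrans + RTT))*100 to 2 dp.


Given: W = 2, Ttrans = 2 ms, RTT = 100 ms (= 2 * Tprop, Tprop = 50 ms)
Cycle time = Ttrans + RTT = 2 + 100 = 102 ms (first packet sent until its ACK returns)
W * Ttrans = 2 * 2 = 4 ms of sending per cycle
W * Ttrans / (Ttrans + RTT) = 4 / 102 = 0.039216
U = min(1, 0.039216) = 0.039216
U% = 3.92%

3.92


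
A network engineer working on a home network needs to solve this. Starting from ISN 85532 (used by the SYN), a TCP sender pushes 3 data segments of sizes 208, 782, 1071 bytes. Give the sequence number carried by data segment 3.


The SYN occupies sequence number ISN = 85532, so the first data byte is ISN + 1 = 85533.
SEQ of data segment i = (ISN + 1) + sum of payload sizes of segments 1..i-1.
Segment 1: SEQ = 85533, payload = 208 bytes
Segment 2: SEQ = 85741, payload = 782 bytes
Segment 3: SEQ = 86523, payload = 1071 bytes
SEQ of segment 3 = 85533 + 208 + 782 = 86523

86523


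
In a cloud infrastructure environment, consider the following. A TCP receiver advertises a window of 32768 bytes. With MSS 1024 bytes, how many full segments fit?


Given: RWND = 32768 bytes, MSS = 1024 bytes
Full segments = floor(RWND / MSS)
Full segments = floor(32768 / 1024)
Full segments = floor(32.0) = 32

32


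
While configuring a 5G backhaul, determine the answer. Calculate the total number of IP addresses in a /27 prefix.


Given: CIDR prefix /27
Host bits = 32 - 27 = 5
Total addresses = 2^5 = 32

32


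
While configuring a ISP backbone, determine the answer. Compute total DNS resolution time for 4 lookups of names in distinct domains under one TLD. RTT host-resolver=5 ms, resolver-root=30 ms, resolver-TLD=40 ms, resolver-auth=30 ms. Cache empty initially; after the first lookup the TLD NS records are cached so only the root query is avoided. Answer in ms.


Lookup 1 (cold cache): local + root + TLD + auth = 5 + 30 + 40 + 30 = 105 ms
Lookups 2..4 (TLD NS cached -> skip root; new domain -> still ask TLD and auth): local + TLD + auth = 5 + 40 + 30 = 75 ms each
Remaining 3 lookups: 3 * 75 = 225 ms
Total = 105 + 225 = 330 ms

330


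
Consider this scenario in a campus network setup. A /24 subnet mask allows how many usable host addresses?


Given: subnet mask /24
Host bits = 32 - 24 = 8
Total addresses = 2^8 = 256
Usable hosts = 256 - 2 (network + broadcast) = 254

254


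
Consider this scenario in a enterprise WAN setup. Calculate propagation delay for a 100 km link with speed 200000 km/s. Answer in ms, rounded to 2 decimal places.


Given: distance = 100 km, speed = 200000 km/s
Delay = distance / speed = 100 / 200000 seconds
Delay in ms = 100 * 1000 / 200000
Delay = 0.5000 ms
Rounded to 2 dp = 0.50 ms

0.50


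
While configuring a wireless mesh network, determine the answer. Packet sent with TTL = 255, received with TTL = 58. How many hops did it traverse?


Given: initial TTL = 255, received TTL = 58
Hops = initial TTL - received TTL
Hops = 255 - 58 = 197

197


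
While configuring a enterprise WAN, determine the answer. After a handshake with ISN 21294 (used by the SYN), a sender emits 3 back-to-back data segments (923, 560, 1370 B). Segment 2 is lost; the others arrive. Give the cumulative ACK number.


SYN uses sequence number 21294; first data byte = ISN + 1 = 21295.
Segment 1: SEQ = 21295, len = 923 B, covers [21295, 22217]
Segment 2: SEQ = 22218, len = 560 B, covers [22218, 22777] [LOST]
Segment 3: SEQ = 22778, len = 1370 B, covers [22778, 24147]
In-order data received: bytes [21295, 22217] (segments 1..1).
Segment 2 missing -> gap begins at byte 22218; later segments buffered out of order.
Cumulative ACK = next expected in-order byte = 21295 + 923 = 22218

22218


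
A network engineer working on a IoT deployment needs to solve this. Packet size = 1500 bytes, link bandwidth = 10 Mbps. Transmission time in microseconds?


Given: packet = 1500 bytes, bandwidth = 10 Mbps
Packet in bits = 1500 * 8 = 12000 bits
Bandwidth = 10 * 10^6 = 10000000 bps
Time = 12000 / 10000000 seconds
Time in us = 12000 * 10^6 / 10000000 = 1200

1200


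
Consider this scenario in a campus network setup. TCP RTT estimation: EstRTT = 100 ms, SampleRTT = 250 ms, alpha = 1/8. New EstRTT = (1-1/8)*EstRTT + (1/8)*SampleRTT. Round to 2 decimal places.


Given: EstRTT = 100 ms, SampleRTT = 250 ms, alpha = 1/8
New EstRTT = (1 - alpha) * EstRTT + alpha * SampleRTT
(7/8) * 100 = 87.5
(1/8) * 250 = 31.25
New EstRTT = 87.5 + 31.25 = 118.75 ms -> 118.75 ms (2 dp)

118.75


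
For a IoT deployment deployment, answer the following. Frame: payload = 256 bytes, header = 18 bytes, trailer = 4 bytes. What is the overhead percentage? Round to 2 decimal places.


Given: payload = 256 B, header = 18 B, trailer = 4 B
Overhead bytes = header + trailer = 18 + 4 = 22
Total frame = payload + overhead = 256 + 22 = 278
Overhead % = 22 / 278 * 100 = 7.9137% -> 7.91% (2 dp)

7.91


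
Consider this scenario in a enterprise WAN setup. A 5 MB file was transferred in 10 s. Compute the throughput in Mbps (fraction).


Given: file = 5 MB, time = 10 s
File in Mb = 5 * 8 = 40 Mb
Throughput = 40 / 10 Mbps
Throughput = 4 Mbps

4


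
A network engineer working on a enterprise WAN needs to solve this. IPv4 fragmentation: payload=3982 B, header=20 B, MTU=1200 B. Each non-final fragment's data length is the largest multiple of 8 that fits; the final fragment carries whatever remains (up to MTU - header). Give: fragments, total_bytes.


Max data per non-final fragment = floor((MTU - header)/8)*8 = floor((1200 - 20)/8)*8 = floor(1180/8)*8 = 1176 B
Final fragment needs no 8-byte alignment: it can carry up to MTU - header = 1180 B
Non-final fragments needed = ceil((payload - 1180) / 1176) = ceil(2802/1176) = ceil(2.3827) = 3
Number of fragments = 3 + 1 = 4
Fragment sizes (data): 3 * 1176 B + 454 B (last, 454 <= 1180 OK)
Total bytes sent = payload + n_frags * header = 3982 + 4*20 = 3982 + 80 = 4062 B

4, 4062


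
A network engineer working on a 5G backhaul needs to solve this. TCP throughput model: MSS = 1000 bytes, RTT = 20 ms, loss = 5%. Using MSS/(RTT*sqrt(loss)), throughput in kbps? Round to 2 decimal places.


Given: MSS = 1000 bytes, RTT = 20 ms, loss = 5%
RTT in seconds = 20 / 1000 = 0.02
Loss rate = 5% = 0.05
sqrt(loss) = sqrt(0.05) = 0.223606797750
Throughput (bytes/s) = 1000 / (0.02 * 0.223606797750) = 223606.7977
Throughput (kbps) = 223606.7977 * 8 / 1000 = 1788.854382 -> 1788.85 kbps (2 dp)

1788.85


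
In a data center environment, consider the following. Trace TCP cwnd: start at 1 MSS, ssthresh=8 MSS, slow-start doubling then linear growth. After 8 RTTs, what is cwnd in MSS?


RTT 0: cwnd = 1 MSS (initial)
RTT 1: cwnd = 2 MSS (slow start, doubled)
RTT 2: cwnd = 4 MSS (slow start, doubled)
RTT 3: cwnd = 8 MSS (slow start, doubled)
RTT 4: cwnd = 9 MSS (congestion avoidance, +1)
RTT 5: cwnd = 10 MSS (congestion avoidance, +1)
RTT 6: cwnd = 11 MSS (congestion avoidance, +1)
RTT 7: cwnd = 12 MSS (congestion avoidance, +1)
RTT 8: cwnd = 13 MSS (congestion avoidance, +1)

13


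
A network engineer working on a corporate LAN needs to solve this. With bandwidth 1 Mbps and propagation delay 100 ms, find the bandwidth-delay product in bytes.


Given: bandwidth = 1 Mbps, delay = 100 ms
BDP in bits = 1 * 10^6 * 100 / 1000
BDP in bits = 100000
BDP in bytes = 100000 / 8 = 12500

12500


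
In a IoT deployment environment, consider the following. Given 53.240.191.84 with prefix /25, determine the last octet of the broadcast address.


Given: IP = 53.240.191.84, prefix = /25
Host bits = 32 - 25 = 7
Network last octet = 84 AND mask = 0
Host part size = 2^7 - 1 = 127
Broadcast last octet = 0 OR 127 = 127

127


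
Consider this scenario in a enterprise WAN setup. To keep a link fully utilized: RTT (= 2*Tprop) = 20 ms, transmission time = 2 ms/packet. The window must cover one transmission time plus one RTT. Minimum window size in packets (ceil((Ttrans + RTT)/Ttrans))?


Given: Ttrans = 2 ms, RTT = 20 ms (= 2 * Tprop, Tprop = 10 ms)
Time until first ACK returns = Ttrans + RTT = 2 + 20 = 22 ms
Need W * Ttrans >= Ttrans + RTT  ->  W >= (Ttrans + RTT) / Ttrans
(Ttrans + RTT) / Ttrans = 22 / 2 = 11
W_min = ceil(11) = 11

11


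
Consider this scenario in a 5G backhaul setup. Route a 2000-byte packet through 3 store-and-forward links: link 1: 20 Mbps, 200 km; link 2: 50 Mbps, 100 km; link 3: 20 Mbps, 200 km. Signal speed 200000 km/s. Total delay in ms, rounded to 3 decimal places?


Packet = 2000 bytes = 16000 bits. Store-and-forward: sum (t_trans + t_prop) per link.
Link 1: t_trans = 16000/(20*10^6) s = 0.8000 ms; t_prop = 200/200000 s = 1.0000 ms; subtotal = 1.8000 ms
Link 2: t_trans = 16000/(50*10^6) s = 0.3200 ms; t_prop = 100/200000 s = 0.5000 ms; subtotal = 0.8200 ms
Link 3: t_trans = 16000/(20*10^6) s = 0.8000 ms; t_prop = 200/200000 s = 1.0000 ms; subtotal = 1.8000 ms
End-to-end = 1.8000 + 0.8200 + 1.8000 = 4.4200 ms -> 4.420 ms (3 dp)

4.420


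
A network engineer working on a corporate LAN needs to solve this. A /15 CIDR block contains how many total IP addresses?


Given: CIDR prefix /15
Host bits = 32 - 15 = 17
Total addresses = 2^17 = 131072

131072


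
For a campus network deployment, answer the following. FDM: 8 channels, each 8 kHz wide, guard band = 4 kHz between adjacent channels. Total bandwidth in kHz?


Given: 8 channels, 8 kHz each, guard = 4 kHz
Channel bandwidth = 8 * 8 = 64 kHz
Guard bands = 7 gaps * 4 kHz = 28 kHz
Total = 64 + 28 = 92 kHz

92


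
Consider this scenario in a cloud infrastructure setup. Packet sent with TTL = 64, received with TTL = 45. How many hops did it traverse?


Given: initial TTL = 64, received TTL = 45
Hops = initial TTL - received TTL
Hops = 64 - 45 = 19

19


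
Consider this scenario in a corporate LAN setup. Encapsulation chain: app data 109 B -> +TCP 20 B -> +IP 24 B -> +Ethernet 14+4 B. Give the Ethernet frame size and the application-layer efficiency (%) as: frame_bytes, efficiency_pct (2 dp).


TCP segment = 109 + 20 = 129 B
IP packet = 129 + 24 = 153 B
Ethernet frame = 153 + 14 + 4 = 171 B
Efficiency = app / frame = 109 / 171 = 0.637427 = 63.7427% -> 63.74% (2 dp)

171, 63.74


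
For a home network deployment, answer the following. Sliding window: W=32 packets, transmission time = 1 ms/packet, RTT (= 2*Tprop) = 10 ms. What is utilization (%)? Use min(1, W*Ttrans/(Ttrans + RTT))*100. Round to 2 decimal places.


Given: W = 32, Ttrans = 1 ms, RTT = 10 ms (= 2 * Tprop, Tprop = 5 ms)
Cycle time = Ttrans + RTT = 1 + 10 = 11 ms (first packet sent until its ACK returns)
W * Ttrans = 32 * 1 = 32 ms of sending per cycle
W * Ttrans / (Ttrans + RTT) = 32 / 11 = 2.909091
U = min(1, 2.909091) = 1.000000
U% = 100.00%

100.00


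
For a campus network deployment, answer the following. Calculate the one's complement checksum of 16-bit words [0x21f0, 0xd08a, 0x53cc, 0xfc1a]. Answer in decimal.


Given words: [0x21f0, 0xd08a, 0x53cc, 0xfc1a]
Step 1: Sum all words
Raw sum = 8688 + 53386 + 21452 + 64538 = 148064
Step 2: Fold carry: (16992 + 2) = 16994
One's complement = ~16994 & 0xFFFF = 48541

48541


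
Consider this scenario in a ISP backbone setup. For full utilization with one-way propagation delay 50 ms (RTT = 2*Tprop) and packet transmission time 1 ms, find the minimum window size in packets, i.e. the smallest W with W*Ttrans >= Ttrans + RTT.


Given: Ttrans = 1 ms, RTT = 100 ms (= 2 * Tprop, Tprop = 50 ms)
Time until first ACK returns = Ttrans + RTT = 1 + 100 = 101 ms
Need W * Ttrans >= Ttrans + RTT  ->  W >= (Ttrans + RTT) / Ttrans
(Ttrans + RTT) / Ttrans = 101 / 1 = 101
W_min = ceil(101) = 101

101


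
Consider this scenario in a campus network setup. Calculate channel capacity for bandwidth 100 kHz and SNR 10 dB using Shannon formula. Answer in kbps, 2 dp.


Given: B = 100 kHz, SNR = 10 dB
SNR linear = 10^(10/10) = 10
1 + SNR = 11
log2(11) = 3.4594316186
C = 100 * 1000 * 3.4594316186 = 345943.1619 bps
C = 345.943162 kbps -> 345.94 kbps (2 dp)

345.94


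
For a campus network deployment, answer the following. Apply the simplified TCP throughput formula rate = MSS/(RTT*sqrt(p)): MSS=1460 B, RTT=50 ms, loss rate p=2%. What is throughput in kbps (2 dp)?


Given: MSS = 1460 bytes, RTT = 50 ms, loss = 2%
RTT in seconds = 50 / 1000 = 0.05
Loss rate = 2% = 0.02
sqrt(loss) = sqrt(0.02) = 0.141421356237
Throughput (bytes/s) = 1460 / (0.05 * 0.141421356237) = 206475.1801
Throughput (kbps) = 206475.1801 * 8 / 1000 = 1651.801441 -> 1651.80 kbps (2 dp)

1651.80


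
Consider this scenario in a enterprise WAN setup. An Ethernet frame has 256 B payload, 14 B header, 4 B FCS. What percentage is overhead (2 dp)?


Given: payload = 256 B, header = 14 B, trailer = 4 B
Overhead bytes = header + trailer = 14 + 4 = 18
Total frame = payload + overhead = 256 + 18 = 274
Overhead % = 18 / 274 * 100 = 6.5693% -> 6.57% (2 dp)

6.57


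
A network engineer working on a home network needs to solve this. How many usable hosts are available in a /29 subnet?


Given: subnet mask /29
Host bits = 32 - 29 = 3
Total addresses = 2^3 = 8
Usable hosts = 8 - 2 (network + broadcast) = 6

6


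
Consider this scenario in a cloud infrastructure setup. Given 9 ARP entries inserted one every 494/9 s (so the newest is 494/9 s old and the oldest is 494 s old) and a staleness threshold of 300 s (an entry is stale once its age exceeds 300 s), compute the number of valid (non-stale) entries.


Ages are k * 494/9 s for k = 1..9 (spacing = 54.8889 s).
Entry k is valid iff k * 494/9 <= 300 iff k <= 9 * 300 / 494 = 5.4656
n_valid = floor(5.4656) = 5
(n_stale = 9 - 5 = 4)

5


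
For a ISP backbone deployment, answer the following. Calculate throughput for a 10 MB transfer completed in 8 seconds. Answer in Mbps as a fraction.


Given: file = 10 MB, time = 8 s
File in Mb = 10 * 8 = 80 Mb
Throughput = 80 / 8 Mbps
Throughput = 10 Mbps

10


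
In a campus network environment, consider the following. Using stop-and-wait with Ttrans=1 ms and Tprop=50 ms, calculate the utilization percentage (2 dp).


Given: Ttrans = 1 ms, Tprop = 50 ms
RTT = 2 * Tprop = 2 * 50 = 100 ms
U = Ttrans / (Ttrans + RTT)
U = 1 / (1 + 100)
U = 1 / 101 = 0.009901
U% = 0.99%

0.99


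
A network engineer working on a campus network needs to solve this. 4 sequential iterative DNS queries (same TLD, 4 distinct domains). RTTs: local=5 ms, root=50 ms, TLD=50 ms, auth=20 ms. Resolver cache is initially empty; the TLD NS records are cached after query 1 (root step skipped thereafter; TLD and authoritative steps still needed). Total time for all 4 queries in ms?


Lookup 1 (cold cache): local + root + TLD + auth = 5 + 50 + 50 + 20 = 125 ms
Lookups 2..4 (TLD NS cached -> skip root; new domain -> still ask TLD and auth): local + TLD + auth = 5 + 50 + 20 = 75 ms each
Remaining 3 lookups: 3 * 75 = 225 ms
Total = 125 + 225 = 350 ms

350


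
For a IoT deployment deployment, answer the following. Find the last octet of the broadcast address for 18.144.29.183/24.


Given: IP = 18.144.29.183, prefix = /24
Host bits = 32 - 24 = 8
Network last octet = 183 AND mask = 0
Host part size = 2^8 - 1 = 255
Broadcast last octet = 0 OR 255 = 255

255


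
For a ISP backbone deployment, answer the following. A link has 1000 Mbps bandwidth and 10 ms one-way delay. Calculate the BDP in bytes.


Given: bandwidth = 1000 Mbps, delay = 10 ms
BDP in bits = 1000 * 10^6 * 10 / 1000
BDP in bits = 10000000
BDP in bytes = 10000000 / 8 = 1250000

1250000


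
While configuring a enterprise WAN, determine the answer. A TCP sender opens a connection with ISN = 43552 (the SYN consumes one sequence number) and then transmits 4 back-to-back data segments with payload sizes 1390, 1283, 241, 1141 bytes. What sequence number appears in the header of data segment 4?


The SYN occupies sequence number ISN = 43552, so the first data byte is ISN + 1 = 43553.
SEQ of data segment i = (ISN + 1) + sum of payload sizes of segments 1..i-1.
Segment 1: SEQ = 43553, payload = 1390 bytes
Segment 2: SEQ = 44943, payload = 1283 bytes
Segment 3: SEQ = 46226, payload = 241 bytes
Segment 4: SEQ = 46467, payload = 1141 bytes
SEQ of segment 4 = 43553 + 1390 + 1283 + 241 = 46467

46467


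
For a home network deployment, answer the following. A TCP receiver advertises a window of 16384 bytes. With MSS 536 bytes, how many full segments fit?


Given: RWND = 16384 bytes, MSS = 536 bytes
Full segments = floor(RWND / MSS)
Full segments = floor(16384 / 536)
Full segments = floor(30.5672) = 30

30


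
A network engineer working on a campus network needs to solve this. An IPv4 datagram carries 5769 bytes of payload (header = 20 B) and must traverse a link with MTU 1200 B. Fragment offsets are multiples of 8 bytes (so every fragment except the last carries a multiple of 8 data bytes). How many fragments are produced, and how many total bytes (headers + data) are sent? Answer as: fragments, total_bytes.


Max data per non-final fragment = floor((MTU - header)/8)*8 = floor((1200 - 20)/8)*8 = floor(1180/8)*8 = 1176 B
Final fragment needs no 8-byte alignment: it can carry up to MTU - header = 1180 B
Non-final fragments needed = ceil((payload - 1180) / 1176) = ceil(4589/1176) = ceil(3.9022) = 4
Number of fragments = 4 + 1 = 5
Fragment sizes (data): 4 * 1176 B + 1065 B (last, 1065 <= 1180 OK)
Total bytes sent = payload + n_frags * header = 5769 + 5*20 = 5769 + 100 = 5869 B

5, 5869


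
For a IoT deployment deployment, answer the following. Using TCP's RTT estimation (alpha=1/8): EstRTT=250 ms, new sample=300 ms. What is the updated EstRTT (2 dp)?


Given: EstRTT = 250 ms, SampleRTT = 300 ms, alpha = 1/8
New EstRTT = (1 - alpha) * EstRTT + alpha * SampleRTT
(7/8) * 250 = 218.75
(1/8) * 300 = 37.5
New EstRTT = 218.75 + 37.5 = 256.25 ms -> 256.25 ms (2 dp)

256.25


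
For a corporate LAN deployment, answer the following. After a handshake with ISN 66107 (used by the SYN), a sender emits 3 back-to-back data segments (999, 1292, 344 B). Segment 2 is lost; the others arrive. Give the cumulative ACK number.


SYN uses sequence number 66107; first data byte = ISN + 1 = 66108.
Segment 1: SEQ = 66108, len = 999 B, covers [66108, 67106]
Segment 2: SEQ = 67107, len = 1292 B, covers [67107, 68398] [LOST]
Segment 3: SEQ = 68399, len = 344 B, covers [68399, 68742]
In-order data received: bytes [66108, 67106] (segments 1..1).
Segment 2 missing -> gap begins at byte 67107; later segments buffered out of order.
Cumulative ACK = next expected in-order byte = 66108 + 999 = 67107

67107


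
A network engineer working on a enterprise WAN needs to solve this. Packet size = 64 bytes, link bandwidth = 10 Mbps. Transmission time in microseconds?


Given: packet = 64 bytes, bandwidth = 10 Mbps
Packet in bits = 64 * 8 = 512 bits
Bandwidth = 10 * 10^6 = 10000000 bps
Time = 512 / 10000000 seconds
Time in us = 512 * 10^6 / 10000000 = 51.2

51.2


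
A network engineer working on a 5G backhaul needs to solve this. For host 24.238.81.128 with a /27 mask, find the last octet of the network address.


Given: IP = 24.238.81.128, prefix = /27
Subnet mask = 255.255.255.224
Last octet of IP: 128
Last octet of mask: 224
Network last octet = 128 AND 224 = 128

128


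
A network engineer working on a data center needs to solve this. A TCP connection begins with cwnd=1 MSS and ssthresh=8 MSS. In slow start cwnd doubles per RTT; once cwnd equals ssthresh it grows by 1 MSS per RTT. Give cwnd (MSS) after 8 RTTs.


RTT 0: cwnd = 1 MSS (initial)
RTT 1: cwnd = 2 MSS (slow start, doubled)
RTT 2: cwnd = 4 MSS (slow start, doubled)
RTT 3: cwnd = 8 MSS (slow start, doubled)
RTT 4: cwnd = 9 MSS (congestion avoidance, +1)
RTT 5: cwnd = 10 MSS (congestion avoidance, +1)
RTT 6: cwnd = 11 MSS (congestion avoidance, +1)
RTT 7: cwnd = 12 MSS (congestion avoidance, +1)
RTT 8: cwnd = 13 MSS (congestion avoidance, +1)

13


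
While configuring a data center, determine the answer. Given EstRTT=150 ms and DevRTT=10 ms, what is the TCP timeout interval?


Given: EstRTT = 150 ms, DevRTT = 10 ms
Timeout = EstRTT + 4 * DevRTT
4 * DevRTT = 4 * 10 = 40
Timeout = 150 + 40 = 190 ms

190


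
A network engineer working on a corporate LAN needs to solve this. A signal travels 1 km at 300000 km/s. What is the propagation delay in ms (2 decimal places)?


Given: distance = 1 km, speed = 300000 km/s
Delay = distance / speed = 1 / 300000 seconds
Delay in ms = 1 * 1000 / 300000
Delay = 0.0033 ms
Rounded to 2 dp = 0.00 ms

0.00


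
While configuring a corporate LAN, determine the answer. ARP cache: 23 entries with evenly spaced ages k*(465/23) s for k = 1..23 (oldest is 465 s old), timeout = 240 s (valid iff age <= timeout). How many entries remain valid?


Ages are k * 465/23 s for k = 1..23 (spacing = 20.2174 s).
Entry k is valid iff k * 465/23 <= 240 iff k <= 23 * 240 / 465 = 11.8710
n_valid = floor(11.8710) = 11
(n_stale = 23 - 11 = 12)

11


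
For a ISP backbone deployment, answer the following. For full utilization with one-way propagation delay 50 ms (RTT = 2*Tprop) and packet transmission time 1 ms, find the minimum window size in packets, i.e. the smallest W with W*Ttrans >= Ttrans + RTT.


Given: Ttrans = 1 ms, RTT = 100 ms (= 2 * Tprop, Tprop = 50 ms)
Time until first ACK returns = Ttrans + RTT = 1 + 100 = 101 ms
Need W * Ttrans >= Ttrans + RTT  ->  W >= (Ttrans + RTT) / Ttrans
(Ttrans + RTT) / Ttrans = 101 / 1 = 101
W_min = ceil(101) = 101

101


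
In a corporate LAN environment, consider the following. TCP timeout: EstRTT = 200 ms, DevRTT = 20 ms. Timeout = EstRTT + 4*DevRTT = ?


Given: EstRTT = 200 ms, DevRTT = 20 ms
Timeout = EstRTT + 4 * DevRTT
4 * DevRTT = 4 * 20 = 80
Timeout = 200 + 80 = 280 ms

280


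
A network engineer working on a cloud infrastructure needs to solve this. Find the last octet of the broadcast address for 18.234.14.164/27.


Given: IP = 18.234.14.164, prefix = /27
Host bits = 32 - 27 = 5
Network last octet = 164 AND mask = 160
Host part size = 2^5 - 1 = 31
Broadcast last octet = 160 OR 31 = 191

191


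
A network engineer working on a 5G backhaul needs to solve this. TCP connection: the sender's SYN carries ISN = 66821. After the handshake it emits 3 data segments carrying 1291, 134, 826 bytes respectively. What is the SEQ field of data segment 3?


The SYN occupies sequence number ISN = 66821, so the first data byte is ISN + 1 = 66822.
SEQ of data segment i = (ISN + 1) + sum of payload sizes of segments 1..i-1.
Segment 1: SEQ = 66822, payload = 1291 bytes
Segment 2: SEQ = 68113, payload = 134 bytes
Segment 3: SEQ = 68247, payload = 826 bytes
SEQ of segment 3 = 66822 + 1291 + 134 = 68247

68247


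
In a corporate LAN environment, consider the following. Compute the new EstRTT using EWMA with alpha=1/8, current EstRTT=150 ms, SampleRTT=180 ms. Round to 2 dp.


Given: EstRTT = 150 ms, SampleRTT = 180 ms, alpha = 1/8
New EstRTT = (1 - alpha) * EstRTT + alpha * SampleRTT
(7/8) * 150 = 131.25
(1/8) * 180 = 22.5
New EstRTT = 131.25 + 22.5 = 153.75 ms -> 153.75 ms (2 dp)

153.75


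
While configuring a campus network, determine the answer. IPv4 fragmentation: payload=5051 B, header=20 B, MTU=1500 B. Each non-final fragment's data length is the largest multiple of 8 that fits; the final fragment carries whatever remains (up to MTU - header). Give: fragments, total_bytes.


Max data per non-final fragment = floor((MTU - header)/8)*8 = floor((1500 - 20)/8)*8 = floor(1480/8)*8 = 1480 B
Final fragment needs no 8-byte alignment: it can carry up to MTU - header = 1480 B
Non-final fragments needed = ceil((payload - 1480) / 1480) = ceil(3571/1480) = ceil(2.4128) = 3
Number of fragments = 3 + 1 = 4
Fragment sizes (data): 3 * 1480 B + 611 B (last, 611 <= 1480 OK)
Total bytes sent = payload + n_frags * header = 5051 + 4*20 = 5051 + 80 = 5131 B

4, 5131


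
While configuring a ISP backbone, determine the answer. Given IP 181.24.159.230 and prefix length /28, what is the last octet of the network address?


Given: IP = 181.24.159.230, prefix = /28
Subnet mask = 255.255.255.240
Last octet of IP: 230
Last octet of mask: 240
Network last octet = 230 AND 240 = 224

224


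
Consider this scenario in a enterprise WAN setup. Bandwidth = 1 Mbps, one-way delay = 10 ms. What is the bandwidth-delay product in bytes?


Given: bandwidth = 1 Mbps, delay = 10 ms
BDP in bits = 1 * 10^6 * 10 / 1000
BDP in bits = 10000
BDP in bytes = 10000 / 8 = 1250

1250


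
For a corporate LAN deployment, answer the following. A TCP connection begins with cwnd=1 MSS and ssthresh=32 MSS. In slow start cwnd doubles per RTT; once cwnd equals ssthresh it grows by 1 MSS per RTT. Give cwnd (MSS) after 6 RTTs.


RTT 0: cwnd = 1 MSS (initial)
RTT 1: cwnd = 2 MSS (slow start, doubled)
RTT 2: cwnd = 4 MSS (slow start, doubled)
RTT 3: cwnd = 8 MSS (slow start, doubled)
RTT 4: cwnd = 16 MSS (slow start, doubled)
RTT 5: cwnd = 32 MSS (slow start, doubled)
RTT 6: cwnd = 33 MSS (congestion avoidance, +1)

33


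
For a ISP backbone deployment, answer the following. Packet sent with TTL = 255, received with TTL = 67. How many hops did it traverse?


Given: initial TTL = 255, received TTL = 67
Hops = initial TTL - received TTL
Hops = 255 - 67 = 188

188


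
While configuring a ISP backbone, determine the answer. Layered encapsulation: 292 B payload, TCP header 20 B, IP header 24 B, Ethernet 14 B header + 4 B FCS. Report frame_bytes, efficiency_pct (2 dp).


TCP segment = 292 + 20 = 312 B
IP packet = 312 + 24 = 336 B
Ethernet frame = 336 + 14 + 4 = 354 B
Efficiency = app / frame = 292 / 354 = 0.824859 = 82.4859% -> 82.49% (2 dp)

354, 82.49


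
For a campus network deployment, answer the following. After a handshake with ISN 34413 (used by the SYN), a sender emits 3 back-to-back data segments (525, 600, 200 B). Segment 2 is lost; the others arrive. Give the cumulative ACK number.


SYN uses sequence number 34413; first data byte = ISN + 1 = 34414.
Segment 1: SEQ = 34414, len = 525 B, covers [34414, 34938]
Segment 2: SEQ = 34939, len = 600 B, covers [34939, 35538] [LOST]
Segment 3: SEQ = 35539, len = 200 B, covers [35539, 35738]
In-order data received: bytes [34414, 34938] (segments 1..1).
Segment 2 missing -> gap begins at byte 34939; later segments buffered out of order.
Cumulative ACK = next expected in-order byte = 34414 + 525 = 34939

34939


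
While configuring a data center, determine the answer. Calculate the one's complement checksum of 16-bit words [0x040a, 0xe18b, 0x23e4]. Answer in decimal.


Given words: [0x040a, 0xe18b, 0x23e4]
Step 1: Sum all words
Raw sum = 1034 + 57739 + 9188 = 67961
Step 2: Fold carry: (2425 + 1) = 2426
One's complement = ~2426 & 0xFFFF = 63109

63109


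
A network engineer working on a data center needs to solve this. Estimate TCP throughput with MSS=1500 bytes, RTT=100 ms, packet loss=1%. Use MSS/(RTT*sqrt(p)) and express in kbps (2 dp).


Given: MSS = 1500 bytes, RTT = 100 ms, loss = 1%
RTT in seconds = 100 / 1000 = 0.1
Loss rate = 1% = 0.01
sqrt(loss) = sqrt(0.01) = 0.1
Throughput (bytes/s) = 1500 / (0.1 * 0.1) = 150000.0000
Throughput (kbps) = 150000.0000 * 8 / 1000 = 1200.000000 -> 1200.00 kbps (2 dp)

1200.00


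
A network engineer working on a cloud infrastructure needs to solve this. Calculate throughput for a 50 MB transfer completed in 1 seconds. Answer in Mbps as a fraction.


Given: file = 50 MB, time = 1 s
File in Mb = 50 * 8 = 400 Mb
Throughput = 400 / 1 Mbps
Throughput = 400 Mbps

400


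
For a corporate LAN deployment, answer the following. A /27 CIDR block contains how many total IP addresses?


Given: CIDR prefix /27
Host bits = 32 - 27 = 5
Total addresses = 2^5 = 32

32


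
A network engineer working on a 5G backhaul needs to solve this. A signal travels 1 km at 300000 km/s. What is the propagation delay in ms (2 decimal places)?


Given: distance = 1 km, speed = 300000 km/s
Delay = distance / speed = 1 / 300000 seconds
Delay in ms = 1 * 1000 / 300000
Delay = 0.0033 ms
Rounded to 2 dp = 0.00 ms

0.00


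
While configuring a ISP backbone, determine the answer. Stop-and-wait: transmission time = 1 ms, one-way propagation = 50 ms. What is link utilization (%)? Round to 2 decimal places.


Given: Ttrans = 1 ms, Tprop = 50 ms
RTT = 2 * Tprop = 2 * 50 = 100 ms
U = Ttrans / (Ttrans + RTT)
U = 1 / (1 + 100)
U = 1 / 101 = 0.009901
U% = 0.99%

0.99


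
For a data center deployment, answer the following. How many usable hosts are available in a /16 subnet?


Given: subnet mask /16
Host bits = 32 - 16 = 16
Total addresses = 2^16 = 65536
Usable hosts = 65536 - 2 (network + broadcast) = 65534

65534


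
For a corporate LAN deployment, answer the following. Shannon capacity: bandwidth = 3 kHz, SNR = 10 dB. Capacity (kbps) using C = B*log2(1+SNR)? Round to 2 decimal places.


Given: B = 3 kHz, SNR = 10 dB
SNR linear = 10^(10/10) = 10
1 + SNR = 11
log2(11) = 3.4594316186
C = 3 * 1000 * 3.4594316186 = 10378.2949 bps
C = 10.378295 kbps -> 10.38 kbps (2 dp)

10.38


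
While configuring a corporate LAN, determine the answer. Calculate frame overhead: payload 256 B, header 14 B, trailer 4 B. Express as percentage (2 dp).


Given: payload = 256 B, header = 14 B, trailer = 4 B
Overhead bytes = header + trailer = 14 + 4 = 18
Total frame = payload + overhead = 256 + 18 = 274
Overhead % = 18 / 274 * 100 = 6.5693% -> 6.57% (2 dp)

6.57


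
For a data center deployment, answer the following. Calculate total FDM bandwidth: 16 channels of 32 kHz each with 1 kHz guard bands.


Given: 16 channels, 32 kHz each, guard = 1 kHz
Channel bandwidth = 16 * 32 = 512 kHz
Guard bands = 15 gaps * 1 kHz = 15 kHz
Total = 512 + 15 = 527 kHz

527


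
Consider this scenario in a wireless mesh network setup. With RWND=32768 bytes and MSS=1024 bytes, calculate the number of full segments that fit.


Given: RWND = 32768 bytes, MSS = 1024 bytes
Full segments = floor(RWND / MSS)
Full segments = floor(32768 / 1024)
Full segments = floor(32.0) = 32

32


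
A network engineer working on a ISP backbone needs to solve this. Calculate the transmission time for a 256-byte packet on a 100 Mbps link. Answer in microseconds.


Given: packet = 256 bytes, bandwidth = 100 Mbps
Packet in bits = 256 * 8 = 2048 bits
Bandwidth = 100 * 10^6 = 100000000 bps
Time = 2048 / 100000000 seconds
Time in us = 2048 * 10^6 / 100000000 = 20.48

20.48


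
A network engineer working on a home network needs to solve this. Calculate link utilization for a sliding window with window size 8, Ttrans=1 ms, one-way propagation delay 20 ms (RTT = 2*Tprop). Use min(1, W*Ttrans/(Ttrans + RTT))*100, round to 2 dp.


Given: W = 8, Ttrans = 1 ms, RTT = 40 ms (= 2 * Tprop, Tprop = 20 ms)
Cycle time = Ttrans + RTT = 1 + 40 = 41 ms (first packet sent until its ACK returns)
W * Ttrans = 8 * 1 = 8 ms of sending per cycle
W * Ttrans / (Ttrans + RTT) = 8 / 41 = 0.195122
U = min(1, 0.195122) = 0.195122
U% = 19.51%

19.51


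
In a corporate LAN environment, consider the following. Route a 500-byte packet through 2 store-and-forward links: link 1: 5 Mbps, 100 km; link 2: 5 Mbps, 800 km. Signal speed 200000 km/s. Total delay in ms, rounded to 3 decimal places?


Packet = 500 bytes = 4000 bits. Store-and-forward: sum (t_trans + t_prop) per link.
Link 1: t_trans = 4000/(5*10^6) s = 0.8000 ms; t_prop = 100/200000 s = 0.5000 ms; subtotal = 1.3000 ms
Link 2: t_trans = 4000/(5*10^6) s = 0.8000 ms; t_prop = 800/200000 s = 4.0000 ms; subtotal = 4.8000 ms
End-to-end = 1.3000 + 4.8000 = 6.1000 ms -> 6.100 ms (3 dp)

6.100


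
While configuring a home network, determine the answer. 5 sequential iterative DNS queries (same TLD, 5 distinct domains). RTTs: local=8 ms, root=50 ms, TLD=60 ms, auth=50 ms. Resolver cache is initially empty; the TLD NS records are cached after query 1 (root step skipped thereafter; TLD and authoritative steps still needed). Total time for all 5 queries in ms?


Lookup 1 (cold cache): local + root + TLD + auth = 8 + 50 + 60 + 50 = 168 ms
Lookups 2..5 (TLD NS cached -> skip root; new domain -> still ask TLD and auth): local + TLD + auth = 8 + 60 + 50 = 118 ms each
Remaining 4 lookups: 4 * 118 = 472 ms
Total = 168 + 472 = 640 ms

640
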